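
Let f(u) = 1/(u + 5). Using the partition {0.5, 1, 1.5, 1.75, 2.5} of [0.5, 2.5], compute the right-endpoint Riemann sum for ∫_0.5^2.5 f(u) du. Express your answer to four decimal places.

Subinterval widths: 0.5, 0.5, 0.25, 0.75.
Right endpoints: 1, 1.5, 1.75, 2.5.
f(1) = 1/6, f(1.5) = 2/13, f(1.75) = 4/27, f(2.5) = 2/15.
Sum = Σ Δu_i · f(u_i).
Sum ≈ 0.2973.

0.2973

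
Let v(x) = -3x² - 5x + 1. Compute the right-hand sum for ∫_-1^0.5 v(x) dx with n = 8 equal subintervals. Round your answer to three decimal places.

Δx = (0.5 − (-1))/8 = 0.1875.
Right endpoints: -0.8125, -0.625, -0.4375, -0.25, -0.0625, 0.125, 0.3125, 0.5.
v(-0.8125) = 3.08203125, v(-0.625) = 2.953125, v(-0.4375) = 2.61328125, v(-0.25) = 2.0625, v(-0.0625) = 1.30078125, v(0.125) = 0.328125, v(0.3125) = -0.85546875, v(0.5) = -2.25.
Sum = Δx · [v(-0.8125) + v(-0.625) + v(-0.4375) + ...].
Sum ≈ 1.731.

1.731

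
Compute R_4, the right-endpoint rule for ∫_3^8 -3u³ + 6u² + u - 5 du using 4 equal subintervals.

-2795.390625

Δu = (8 − 3)/4 = 1.25.
Right endpoints: 4.25, 5.5, 6.75, 8.
f(4.25) = -122.671875, f(5.5) = -317.125, f(6.75) = -647.515625, f(8) = -1149.
Sum = Δu · [f(4.25) + f(5.5) + f(6.75) + f(8)].
Sum = -2795.390625.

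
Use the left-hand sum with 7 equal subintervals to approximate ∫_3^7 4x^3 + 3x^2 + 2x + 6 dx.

Δx = (7 − 3)/7 = 4/7.
Left endpoints: 3, 25/7, 29/7, 33/7, 37/7, 41/7, 45/7.
f(3) = 147, f(25/7) = 80133/343, f(29/7) = 120117/343, f(33/7) = 171909/343, f(37/7) = 237045/343, f(41/7) = 317061/343, f(45/7) = 413493/343.
Sum = Δx · [f(3) + f(25/7) + f(29/7) + ...].
Sum = 2316.

2316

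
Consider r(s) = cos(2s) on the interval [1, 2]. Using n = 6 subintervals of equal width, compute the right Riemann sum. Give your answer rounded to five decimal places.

Δs = (2 − 1)/6 = 1/6.
Right endpoints: 7/6, 4/3, 1.5, 5/3, 11/6, 2.
r(7/6) ≈ -0.69076, r(4/3) ≈ -0.88933, r(1.5) ≈ -0.98999, r(5/3) ≈ -0.98167, r(11/6) ≈ -0.86529, r(2) ≈ -0.65364.
Sum = Δs · [r(7/6) + r(4/3) + r(1.5) + ...].
Sum ≈ -0.84511.

-0.84511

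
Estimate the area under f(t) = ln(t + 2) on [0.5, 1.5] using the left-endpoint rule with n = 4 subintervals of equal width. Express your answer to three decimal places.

Δt = (1.5 − 0.5)/4 = 0.25.
Left endpoints: 0.5, 0.75, 1, 1.25.
f(0.5) ≈ 0.916, f(0.75) ≈ 1.012, f(1) ≈ 1.099, f(1.25) ≈ 1.179.
Sum = Δt · [f(0.5) + f(0.75) + f(1) + f(1.25)].
Sum ≈ 1.051.

1.051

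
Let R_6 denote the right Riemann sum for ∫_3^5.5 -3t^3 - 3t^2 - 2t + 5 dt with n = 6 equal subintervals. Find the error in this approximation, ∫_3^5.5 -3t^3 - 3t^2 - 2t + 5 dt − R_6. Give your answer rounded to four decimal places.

104.4162

Exact integral: ∫_3^5.5 f(t) dt = -773.671875.
R_6 ≈ -878.088108.
Error ≈ -773.671875 − (-878.088108) ≈ 104.4162.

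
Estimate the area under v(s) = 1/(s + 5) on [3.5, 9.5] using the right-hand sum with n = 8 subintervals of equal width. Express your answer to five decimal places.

0.51625

Δs = (9.5 − 3.5)/8 = 0.75.
Right endpoints: 4.25, 5, 5.75, 6.5, 7.25, 8, 8.75, 9.5.
v(4.25) = 4/37, v(5) = 0.1, v(5.75) = 4/43, v(6.5) = 2/23, v(7.25) = 4/49, v(8) = 1/13, v(8.75) = 4/55, v(9.5) = 2/29.
Sum = Δs · [v(4.25) + v(5) + v(5.75) + ...].
Sum ≈ 0.51625.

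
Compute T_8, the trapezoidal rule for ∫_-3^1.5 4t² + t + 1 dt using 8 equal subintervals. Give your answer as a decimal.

Δt = (1.5 − (-3))/8 = 0.5625.
f(-3) = 34, f(-2.4375) = 22.328125, f(-1.875) = 13.1875, f(-1.3125) = 6.578125, f(-0.75) = 2.5, f(-0.1875) = 0.953125, f(0.375) = 1.9375, f(0.9375) = 5.453125, f(1.5) = 11.5.
T_8 = (Δt/2)·[f(t_0) + 2f(t_1) + ... + 2f(t_{7}) + f(t_8)].
Sum = 42.57421875.

42.57421875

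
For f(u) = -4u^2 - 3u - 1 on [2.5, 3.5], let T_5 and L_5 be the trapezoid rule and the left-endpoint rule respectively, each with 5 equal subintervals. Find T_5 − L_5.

T_5 = -46.36.
L_5 = -43.66.
T_5 − L_5 = -2.7.

-2.7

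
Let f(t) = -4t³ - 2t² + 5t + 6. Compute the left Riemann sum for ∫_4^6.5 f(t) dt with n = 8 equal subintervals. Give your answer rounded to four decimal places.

-1453.6084

Δt = (6.5 − 4)/8 = 0.3125.
Left endpoints: 4, 4.3125, 4.625, 4.9375, 5.25, 5.5625, 5.875, 6.1875.
f(4) = -262, f(4.3125) = -338373/1024, f(4.625) = -409.3828125, f(4.9375) = -511543/1024, f(5.25) = -601.6875, f(5.5625) = -733713/1024, f(5.875) = -844.7734375, f(6.1875) = -1010883/1024.
Sum = Δt · [f(4) + f(4.3125) + f(4.625) + ...].
Sum ≈ -1453.6084.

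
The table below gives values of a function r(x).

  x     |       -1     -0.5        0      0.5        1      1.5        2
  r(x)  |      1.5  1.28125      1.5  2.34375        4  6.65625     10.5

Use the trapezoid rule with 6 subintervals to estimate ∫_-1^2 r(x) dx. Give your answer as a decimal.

10.890625

Δx = 0.5.
T_6 = (0.5/2)·[1.5 + 2·1.28125 + 2·1.5 + 2·2.34375 + 2·4 + 2·6.65625 + 10.5] = 10.890625.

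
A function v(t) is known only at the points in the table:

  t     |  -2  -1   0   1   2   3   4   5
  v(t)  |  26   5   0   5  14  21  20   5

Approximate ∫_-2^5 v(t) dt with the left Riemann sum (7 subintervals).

Δt = 1.
Sum = 1·[26 + 5 + 0 + 5 + 14 + 21 + 20] = 91.

91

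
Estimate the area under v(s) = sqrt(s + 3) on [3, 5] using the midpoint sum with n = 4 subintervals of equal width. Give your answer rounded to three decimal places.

Δs = (5 − 3)/4 = 0.5.
Midpoints: 3.25, 3.75, 4.25, 4.75.
v(3.25) ≈ 2.500, v(3.75) ≈ 2.598, v(4.25) ≈ 2.693, v(4.75) ≈ 2.784.
Sum = Δs · [v(3.25) + v(3.75) + v(4.25) + v(4.75)].
Sum ≈ 5.287.

5.287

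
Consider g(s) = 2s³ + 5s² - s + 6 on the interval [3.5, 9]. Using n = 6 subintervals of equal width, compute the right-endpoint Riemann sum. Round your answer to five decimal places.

Δs = (9 − 3.5)/6 = 11/12.
Right endpoints: 53/12, 16/3, 6.25, 43/6, 97/12, 9.
g(53/12) = 234515/864, g(16/3) = 12050/27, g(6.25) = 683.34375, g(43/6) = 26779/27, g(97/12) = 1193143/864, g(9) = 1860.
Sum = Δs · [g(53/12) + g(16/3) + g(6.25) + ...].
Sum ≈ 5164.35041.

5164.35041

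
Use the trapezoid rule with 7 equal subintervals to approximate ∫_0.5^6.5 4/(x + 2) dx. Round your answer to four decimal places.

Δx = (6.5 − 0.5)/7 = 6/7.
f(0.5) = 1.6, f(19/14) = 56/47, f(31/14) = 56/59, f(43/14) = 56/71, f(55/14) = 56/83, f(67/14) = 56/95, f(79/14) = 56/107, f(6.5) = 8/17.
T_7 = (Δx/2)·[f(x_0) + 2f(x_1) + ... + 2f(x_{6}) + f(x_7)].
Sum ≈ 4.9305.

4.9305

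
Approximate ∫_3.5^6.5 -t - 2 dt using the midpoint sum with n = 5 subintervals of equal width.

Δt = (6.5 − 3.5)/5 = 0.6.
Midpoints: 3.8, 4.4, 5, 5.6, 6.2.
f(3.8) = -5.8, f(4.4) = -6.4, f(5) = -7, f(5.6) = -7.6, f(6.2) = -8.2.
Sum = Δt · [f(3.8) + f(4.4) + f(5) + f(5.6) + f(6.2)].
Sum = -21.

-21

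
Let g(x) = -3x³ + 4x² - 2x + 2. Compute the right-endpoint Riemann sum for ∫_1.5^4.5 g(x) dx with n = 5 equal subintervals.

Δx = (4.5 − 1.5)/5 = 0.6.
Right endpoints: 2.1, 2.7, 3.3, 3.9, 4.5.
g(2.1) = -12.343, g(2.7) = -33.289, g(3.3) = -68.851, g(3.9) = -122.917, g(4.5) = -199.375.
Sum = Δx · [g(2.1) + g(2.7) + g(3.3) + g(3.9) + g(4.5)].
Sum = -262.065.

-262.065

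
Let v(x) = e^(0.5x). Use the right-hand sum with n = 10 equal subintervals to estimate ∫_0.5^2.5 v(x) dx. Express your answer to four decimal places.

Δx = (2.5 − 0.5)/10 = 0.2.
Right endpoints: 0.7, 0.9, 1.1, 1.3, 1.5, 1.7, 1.9, 2.1, 2.3, 2.5.
v(0.7) ≈ 1.4191, v(0.9) ≈ 1.5683, v(1.1) ≈ 1.7333, v(1.3) ≈ 1.9155, v(1.5) ≈ 2.1170, v(1.7) ≈ 2.3396, v(1.9) ≈ 2.5857, v(2.1) ≈ 2.8577, v(2.3) ≈ 3.1582, v(2.5) ≈ 3.4903.
Sum = Δx · [v(0.7) + v(0.9) + v(1.1) + ...].
Sum ≈ 4.6369.

4.6369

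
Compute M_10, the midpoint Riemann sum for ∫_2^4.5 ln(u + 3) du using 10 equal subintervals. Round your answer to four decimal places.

4.5648

Δu = (4.5 − 2)/10 = 0.25.
Midpoints: 2.125, 2.375, 2.625, 2.875, 3.125, 3.375, 3.625, 3.875, 4.125, 4.375.
f(2.125) ≈ 1.6341, f(2.375) ≈ 1.6818, f(2.625) ≈ 1.7272, f(2.875) ≈ 1.7707, f(3.125) ≈ 1.8124, f(3.375) ≈ 1.8524, f(3.625) ≈ 1.8909, f(3.875) ≈ 1.9279, f(4.125) ≈ 1.9636, f(4.375) ≈ 1.9981.
Sum = Δu · [f(2.125) + f(2.375) + f(2.625) + ...].
Sum ≈ 4.5648.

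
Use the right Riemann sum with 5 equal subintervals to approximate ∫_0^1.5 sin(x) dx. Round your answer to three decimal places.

1.072

Δx = (1.5 − 0)/5 = 0.3.
Right endpoints: 0.3, 0.6, 0.9, 1.2, 1.5.
f(0.3) ≈ 0.296, f(0.6) ≈ 0.565, f(0.9) ≈ 0.783, f(1.2) ≈ 0.932, f(1.5) ≈ 0.997.
Sum = Δx · [f(0.3) + f(0.6) + f(0.9) + f(1.2) + f(1.5)].
Sum ≈ 1.072.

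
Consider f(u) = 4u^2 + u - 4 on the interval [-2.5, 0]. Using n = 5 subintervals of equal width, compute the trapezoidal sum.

Δu = (0 − (-2.5))/5 = 0.5.
f(-2.5) = 18.5, f(-2) = 10, f(-1.5) = 3.5, f(-1) = -1, f(-0.5) = -3.5, f(0) = -4.
T_5 = (Δu/2)·[f(u_0) + 2f(u_1) + ... + 2f(u_{4}) + f(u_5)].
Sum = 8.125.

8.125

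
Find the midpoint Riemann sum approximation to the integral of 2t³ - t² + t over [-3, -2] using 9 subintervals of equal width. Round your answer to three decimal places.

-41.317

Δt = (-2 − (-3))/9 = 1/9.
Midpoints: -53/18, -17/6, -49/18, -47/18, -2.5, -43/18, -41/18, -13/6, -37/18.
f(-53/18) = -45686/729, f(-17/6) = -3043/54, f(-49/18) = -36799/729, f(-47/18) = -65659/1458, f(-2.5) = -40, f(-43/18) = -51557/1458, f(-41/18) = -22673/729, f(-13/6) = -1469/54, f(-37/18) = -17242/729.
Sum = Δt · [f(-53/18) + f(-17/6) + f(-49/18) + ...].
Sum ≈ -41.317.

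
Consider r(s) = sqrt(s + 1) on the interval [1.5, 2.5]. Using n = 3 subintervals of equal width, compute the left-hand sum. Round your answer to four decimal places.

Δs = (2.5 − 1.5)/3 = 1/3.
Left endpoints: 1.5, 11/6, 13/6.
r(1.5) ≈ 1.5811, r(11/6) ≈ 1.6833, r(13/6) ≈ 1.7795.
Sum = Δs · [r(1.5) + r(11/6) + r(13/6)].
Sum ≈ 1.6813.

1.6813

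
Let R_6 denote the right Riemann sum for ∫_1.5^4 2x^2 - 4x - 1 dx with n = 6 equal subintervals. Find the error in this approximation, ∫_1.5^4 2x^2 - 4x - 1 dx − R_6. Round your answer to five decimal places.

-3.79051

Exact integral: ∫_1.5^4 f(x) dx ≈ 10.4166667.
R_6 ≈ 14.2071759.
Error ≈ 10.4166667 − 14.2071759 ≈ -3.79051.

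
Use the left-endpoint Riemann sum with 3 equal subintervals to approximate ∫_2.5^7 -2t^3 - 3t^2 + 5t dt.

Δt = (7 − 2.5)/3 = 1.5.
Left endpoints: 2.5, 4, 5.5.
f(2.5) = -37.5, f(4) = -156, f(5.5) = -396.
Sum = Δt · [f(2.5) + f(4) + f(5.5)].
Sum = -884.25.

-884.25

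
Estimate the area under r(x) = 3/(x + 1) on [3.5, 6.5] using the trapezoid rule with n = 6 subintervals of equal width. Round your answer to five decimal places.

Δx = (6.5 − 3.5)/6 = 0.5.
r(3.5) = 2/3, r(4) = 0.6, r(4.5) = 6/11, r(5) = 0.5, r(5.5) = 6/13, r(6) = 3/7, r(6.5) = 0.4.
T_6 = (Δx/2)·[r(x_0) + 2r(x_1) + ... + 2r(x_{5}) + r(x_6)].
Sum ≈ 1.53445.

1.53445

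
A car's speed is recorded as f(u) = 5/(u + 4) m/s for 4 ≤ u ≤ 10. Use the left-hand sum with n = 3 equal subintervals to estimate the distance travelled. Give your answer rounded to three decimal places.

Δu = (10 − 4)/3 = 2.
Left endpoints: 4, 6, 8.
f(4) = 0.625, f(6) = 0.5, f(8) = 5/12.
Sum = Δu · [f(4) + f(6) + f(8)].
Sum ≈ 3.083.

3.083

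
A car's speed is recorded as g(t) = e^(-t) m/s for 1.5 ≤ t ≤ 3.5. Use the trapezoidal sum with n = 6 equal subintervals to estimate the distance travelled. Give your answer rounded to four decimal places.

0.1947

Δt = (3.5 − 1.5)/6 = 1/3.
g(1.5) ≈ 0.2231, g(11/6) ≈ 0.1599, g(13/6) ≈ 0.1146, g(2.5) ≈ 0.0821, g(17/6) ≈ 0.0588, g(19/6) ≈ 0.0421, g(3.5) ≈ 0.0302.
T_6 = (Δt/2)·[g(t_0) + 2g(t_1) + ... + 2g(t_{5}) + g(t_6)].
Sum ≈ 0.1947.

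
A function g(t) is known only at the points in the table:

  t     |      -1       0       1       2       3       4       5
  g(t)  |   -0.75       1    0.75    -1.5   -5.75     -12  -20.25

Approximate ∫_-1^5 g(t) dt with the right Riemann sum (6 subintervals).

-37.75

Δt = 1.
Sum = 1·[1 + 0.75 + (-1.5) + (-5.75) + (-12) + (-20.25)] = -37.75.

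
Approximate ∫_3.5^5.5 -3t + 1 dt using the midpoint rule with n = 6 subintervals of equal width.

-25

Δt = (5.5 − 3.5)/6 = 1/3.
Midpoints: 11/3, 4, 13/3, 14/3, 5, 16/3.
f(11/3) = -10, f(4) = -11, f(13/3) = -12, f(14/3) = -13, f(5) = -14, f(16/3) = -15.
Sum = Δt · [f(11/3) + f(4) + f(13/3) + ...].
Sum = -25.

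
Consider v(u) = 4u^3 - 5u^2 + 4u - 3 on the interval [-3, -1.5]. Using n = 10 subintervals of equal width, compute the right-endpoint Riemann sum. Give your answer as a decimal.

-123.42375

Δu = (-1.5 − (-3))/10 = 0.15.
Right endpoints: -2.85, -2.7, -2.55, -2.4, -2.25, -2.1, -1.95, -1.8, -1.65, -1.5.
v(-2.85) = -147.609, v(-2.7) = -128.982, v(-2.55) = -112.038, v(-2.4) = -96.696, v(-2.25) = -82.875, v(-2.1) = -70.494, v(-1.95) = -59.472, v(-1.8) = -49.728, v(-1.65) = -41.181, v(-1.5) = -33.75.
Sum = Δu · [v(-2.85) + v(-2.7) + v(-2.55) + ...].
Sum = -123.42375.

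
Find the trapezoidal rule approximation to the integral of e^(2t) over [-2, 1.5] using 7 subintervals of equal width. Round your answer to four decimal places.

Δt = (1.5 − (-2))/7 = 0.5.
f(-2) ≈ 0.0183, f(-1.5) ≈ 0.0498, f(-1) ≈ 0.1353, f(-0.5) ≈ 0.3679, f(0) ≈ 1.0000, f(0.5) ≈ 2.7183, f(1) ≈ 7.3891, f(1.5) ≈ 20.0855.
T_7 = (Δt/2)·[f(t_0) + 2f(t_1) + ... + 2f(t_{6}) + f(t_7)].
Sum ≈ 10.8561.

10.8561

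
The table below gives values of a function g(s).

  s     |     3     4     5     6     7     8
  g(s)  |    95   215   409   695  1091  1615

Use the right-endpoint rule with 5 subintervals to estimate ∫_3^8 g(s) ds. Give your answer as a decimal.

4025

Δs = 1.
Sum = 1·[215 + 409 + 695 + 1091 + 1615] = 4025.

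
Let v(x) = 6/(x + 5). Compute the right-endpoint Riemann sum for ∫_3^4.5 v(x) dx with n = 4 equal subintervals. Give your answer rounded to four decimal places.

Δx = (4.5 − 3)/4 = 0.375.
Right endpoints: 3.375, 3.75, 4.125, 4.5.
v(3.375) = 48/67, v(3.75) = 24/35, v(4.125) = 48/73, v(4.5) = 12/19.
Sum = Δx · [v(3.375) + v(3.75) + v(4.125) + v(4.5)].
Sum ≈ 1.0092.

1.0092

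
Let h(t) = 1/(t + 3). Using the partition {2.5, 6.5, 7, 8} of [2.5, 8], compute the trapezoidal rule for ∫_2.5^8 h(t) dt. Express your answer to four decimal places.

0.7209

Subinterval widths: 4, 0.5, 1.
h(2.5) = 2/11, h(6.5) = 2/19, h(7) = 0.1, h(8) = 1/11.
On each subinterval the trapezoid contributes (Δt_i/2)·[h(t_{i-1}) + h(t_i)].
Sum ≈ 0.7209.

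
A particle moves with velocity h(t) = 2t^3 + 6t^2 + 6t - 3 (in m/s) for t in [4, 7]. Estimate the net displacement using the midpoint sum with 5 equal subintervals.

Δt = (7 − 4)/5 = 0.6.
Midpoints: 4.3, 4.9, 5.5, 6.1, 6.7.
h(4.3) = 292.754, h(4.9) = 405.758, h(5.5) = 544.25, h(6.1) = 710.822, h(6.7) = 908.066.
Sum = Δt · [h(4.3) + h(4.9) + h(5.5) + h(6.1) + h(6.7)].
Sum = 1716.99.

1716.99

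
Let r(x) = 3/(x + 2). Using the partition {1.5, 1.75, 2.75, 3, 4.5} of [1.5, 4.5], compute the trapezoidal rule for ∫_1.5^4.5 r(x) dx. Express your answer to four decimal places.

1.8730

Subinterval widths: 0.25, 1, 0.25, 1.5.
r(1.5) = 6/7, r(1.75) = 0.8, r(2.75) = 12/19, r(3) = 0.6, r(4.5) = 6/13.
On each subinterval the trapezoid contributes (Δx_i/2)·[r(x_{i-1}) + r(x_i)].
Sum ≈ 1.8730.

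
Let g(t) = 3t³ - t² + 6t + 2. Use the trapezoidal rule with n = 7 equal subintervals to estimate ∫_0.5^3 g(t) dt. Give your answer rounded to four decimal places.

83.7787

Δt = (3 − 0.5)/7 = 5/14.
g(0.5) = 5.125, g(6/7) = 2846/343, g(17/14) = 36173/2744, g(11/7) = 7066/343, g(27/14) = 86083/2744, g(16/7) = 15886/343, g(37/14) = 181793/2744, g(3) = 92.
T_7 = (Δt/2)·[g(t_0) + 2g(t_1) + ... + 2g(t_{6}) + g(t_7)].
Sum ≈ 83.7787.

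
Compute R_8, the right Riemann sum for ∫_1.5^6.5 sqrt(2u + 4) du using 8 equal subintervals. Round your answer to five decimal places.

17.64811

Δu = (6.5 − 1.5)/8 = 0.625.
Right endpoints: 2.125, 2.75, 3.375, 4, 4.625, 5.25, 5.875, 6.5.
f(2.125) ≈ 2.87228, f(2.75) ≈ 3.08221, f(3.375) ≈ 3.27872, f(4) ≈ 3.46410, f(4.625) ≈ 3.64005, f(5.25) ≈ 3.80789, f(5.875) ≈ 3.96863, f(6.5) ≈ 4.12311.
Sum = Δu · [f(2.125) + f(2.75) + f(3.375) + ...].
Sum ≈ 17.64811.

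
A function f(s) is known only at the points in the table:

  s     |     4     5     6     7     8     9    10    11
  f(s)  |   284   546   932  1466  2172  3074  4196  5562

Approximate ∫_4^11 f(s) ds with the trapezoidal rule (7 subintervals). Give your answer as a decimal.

15309

Δs = 1.
T_7 = (1/2)·[284 + 2·546 + 2·932 + 2·1466 + 2·2172 + 2·3074 + 2·4196 + 5562] = 15309.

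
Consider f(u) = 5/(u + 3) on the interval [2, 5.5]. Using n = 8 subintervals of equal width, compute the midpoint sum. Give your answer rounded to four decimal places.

2.6521

Δu = (5.5 − 2)/8 = 0.4375.
Midpoints: 2.21875, 2.65625, 3.09375, 3.53125, 3.96875, 4.40625, 4.84375, 5.28125.
f(2.21875) = 160/167, f(2.65625) = 160/181, f(3.09375) = 32/39, f(3.53125) = 160/209, f(3.96875) = 160/223, f(4.40625) = 160/237, f(4.84375) = 160/251, f(5.28125) = 32/53.
Sum = Δu · [f(2.21875) + f(2.65625) + f(3.09375) + ...].
Sum ≈ 2.6521.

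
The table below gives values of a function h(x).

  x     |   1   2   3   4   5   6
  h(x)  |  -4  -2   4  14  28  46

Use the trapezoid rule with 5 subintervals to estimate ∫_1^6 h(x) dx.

Δx = 1.
T_5 = (1/2)·[(-4) + 2·(-2) + 2·4 + 2·14 + 2·28 + 46] = 65.

65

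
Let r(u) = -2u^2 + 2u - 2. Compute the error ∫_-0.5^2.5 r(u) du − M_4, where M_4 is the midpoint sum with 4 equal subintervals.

-0.28125

Exact integral: ∫_-0.5^2.5 r(u) du = -10.5.
M_4 = -10.21875.
Error = -10.5 − (-10.21875) = -0.28125.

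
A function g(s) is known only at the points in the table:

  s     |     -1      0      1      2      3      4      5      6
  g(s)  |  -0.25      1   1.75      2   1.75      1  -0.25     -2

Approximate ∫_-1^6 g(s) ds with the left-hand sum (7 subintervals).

Δs = 1.
Sum = 1·[(-0.25) + 1 + 1.75 + 2 + 1.75 + 1 + (-0.25)] = 7.

7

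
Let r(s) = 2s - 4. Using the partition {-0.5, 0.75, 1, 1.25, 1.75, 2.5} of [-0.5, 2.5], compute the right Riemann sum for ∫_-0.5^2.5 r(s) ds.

Subinterval widths: 1.25, 0.25, 0.25, 0.5, 0.75.
Right endpoints: 0.75, 1, 1.25, 1.75, 2.5.
r(0.75) = -2.5, r(1) = -2, r(1.25) = -1.5, r(1.75) = -0.5, r(2.5) = 1.
Sum = Σ Δs_i · r(s_i).
Sum = -3.5.

-3.5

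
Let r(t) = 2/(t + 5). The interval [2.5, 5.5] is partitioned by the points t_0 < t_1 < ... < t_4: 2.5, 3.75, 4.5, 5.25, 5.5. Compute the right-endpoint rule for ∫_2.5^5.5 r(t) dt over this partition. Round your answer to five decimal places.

Subinterval widths: 1.25, 0.75, 0.75, 0.25.
Right endpoints: 3.75, 4.5, 5.25, 5.5.
r(3.75) = 8/35, r(4.5) = 4/19, r(5.25) = 8/41, r(5.5) = 4/21.
Sum = Σ Δt_i · r(t_i).
Sum ≈ 0.63757.

0.63757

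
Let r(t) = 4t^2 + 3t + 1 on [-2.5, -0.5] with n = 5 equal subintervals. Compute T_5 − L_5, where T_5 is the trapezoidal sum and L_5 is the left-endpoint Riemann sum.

T_5 = 13.88.
L_5 = 17.48.
T_5 − L_5 = -3.6.

-3.6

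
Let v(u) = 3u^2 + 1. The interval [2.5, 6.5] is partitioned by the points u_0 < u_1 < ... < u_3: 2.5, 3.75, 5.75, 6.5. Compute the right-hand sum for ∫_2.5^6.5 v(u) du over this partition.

350.171875

Subinterval widths: 1.25, 2, 0.75.
Right endpoints: 3.75, 5.75, 6.5.
v(3.75) = 43.1875, v(5.75) = 100.1875, v(6.5) = 127.75.
Sum = Σ Δu_i · v(u_i).
Sum = 350.171875.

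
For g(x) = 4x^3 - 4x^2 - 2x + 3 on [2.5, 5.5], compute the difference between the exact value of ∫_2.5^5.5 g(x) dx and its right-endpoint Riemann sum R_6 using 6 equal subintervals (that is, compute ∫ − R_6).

-130.75

Exact integral: ∫_2.5^5.5 g(x) dx = 660.
R_6 = 790.75.
Error = 660 − 790.75 = -130.75.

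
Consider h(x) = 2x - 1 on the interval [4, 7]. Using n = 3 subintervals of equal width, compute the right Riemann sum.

33

Δx = (7 − 4)/3 = 1.
Right endpoints: 5, 6, 7.
h(5) = 9, h(6) = 11, h(7) = 13.
Sum = Δx · [h(5) + h(6) + h(7)].
Sum = 33.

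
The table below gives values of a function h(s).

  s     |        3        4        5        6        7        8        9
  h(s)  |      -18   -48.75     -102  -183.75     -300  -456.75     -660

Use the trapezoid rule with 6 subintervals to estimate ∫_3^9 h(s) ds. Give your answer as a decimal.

-1430.25

Δs = 1.
T_6 = (1/2)·[(-18) + 2·(-48.75) + 2·(-102) + 2·(-183.75) + 2·(-300) + 2·(-456.75) + (-660)] = -1430.25.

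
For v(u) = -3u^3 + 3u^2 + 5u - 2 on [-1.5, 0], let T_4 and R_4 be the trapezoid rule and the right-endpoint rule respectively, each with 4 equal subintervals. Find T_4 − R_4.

1.7578125

T_4 ≈ -1.110352.
R_4 ≈ -2.868164.
T_4 − R_4 = 1.7578125.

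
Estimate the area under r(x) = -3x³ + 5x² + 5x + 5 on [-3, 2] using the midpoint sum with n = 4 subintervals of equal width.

113.3984375

Δx = (2 − (-3))/4 = 1.25.
Midpoints: -2.375, -1.125, 0.125, 1.375.
r(-2.375) = 31497/512, r(-1.125) = 5107/512, r(0.125) = 2917/512, r(1.375) = 6927/512.
Sum = Δx · [r(-2.375) + r(-1.125) + r(0.125) + r(1.375)].
Sum = 113.3984375.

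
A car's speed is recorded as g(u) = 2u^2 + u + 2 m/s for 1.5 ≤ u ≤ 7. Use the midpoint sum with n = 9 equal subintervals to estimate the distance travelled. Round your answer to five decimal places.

260.44933

Δu = (7 − 1.5)/9 = 11/18.
Midpoints: 65/36, 29/12, 109/36, 131/36, 4.25, 175/36, 197/36, 73/12, 241/36.
g(65/36) = 6691/648, g(29/12) = 1159/72, g(109/36) = 15139/648, g(131/36) = 20815/648, g(4.25) = 42.375, g(175/36) = 35071/648, g(197/36) = 43651/648, g(73/12) = 5911/72, g(241/36) = 63715/648.
Sum = Δu · [g(65/36) + g(29/12) + g(109/36) + ...].
Sum ≈ 260.44933.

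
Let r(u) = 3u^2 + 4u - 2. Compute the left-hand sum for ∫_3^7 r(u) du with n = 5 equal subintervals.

Δu = (7 − 3)/5 = 0.8.
Left endpoints: 3, 3.8, 4.6, 5.4, 6.2.
r(3) = 37, r(3.8) = 56.52, r(4.6) = 79.88, r(5.4) = 107.08, r(6.2) = 138.12.
Sum = Δu · [r(3) + r(3.8) + r(4.6) + r(5.4) + r(6.2)].
Sum = 334.88.

334.88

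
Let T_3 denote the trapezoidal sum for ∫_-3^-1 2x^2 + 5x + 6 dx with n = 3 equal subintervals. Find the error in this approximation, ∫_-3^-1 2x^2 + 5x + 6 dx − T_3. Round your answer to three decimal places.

-0.296

Exact integral: ∫_-3^-1 f(x) dx ≈ 9.33333.
T_3 ≈ 9.62963.
Error ≈ 9.33333 − 9.62963 ≈ -0.296.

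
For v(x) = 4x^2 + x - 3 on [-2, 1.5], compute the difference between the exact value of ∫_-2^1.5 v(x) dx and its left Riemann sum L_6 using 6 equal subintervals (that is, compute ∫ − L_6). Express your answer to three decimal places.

Exact integral: ∫_-2^1.5 v(x) dx ≈ 3.79167.
L_6 ≈ 5.60648.
Error ≈ 3.79167 − 5.60648 ≈ -1.815.

-1.815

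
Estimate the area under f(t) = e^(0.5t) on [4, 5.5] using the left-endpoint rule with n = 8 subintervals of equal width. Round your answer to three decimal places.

Δt = (5.5 − 4)/8 = 0.1875.
Left endpoints: 4, 4.1875, 4.375, 4.5625, 4.75, 4.9375, 5.125, 5.3125.
f(4) ≈ 7.389, f(4.1875) ≈ 8.115, f(4.375) ≈ 8.913, f(4.5625) ≈ 9.789, f(4.75) ≈ 10.751, f(4.9375) ≈ 11.808, f(5.125) ≈ 12.968, f(5.3125) ≈ 14.243.
Sum = Δt · [f(4) + f(4.1875) + f(4.375) + ...].
Sum ≈ 15.745.

15.745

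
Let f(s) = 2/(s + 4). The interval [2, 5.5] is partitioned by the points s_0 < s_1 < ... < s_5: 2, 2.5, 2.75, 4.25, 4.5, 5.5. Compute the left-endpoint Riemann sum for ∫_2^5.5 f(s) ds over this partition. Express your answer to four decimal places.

0.9839

Subinterval widths: 0.5, 0.25, 1.5, 0.25, 1.
Left endpoints: 2, 2.5, 2.75, 4.25, 4.5.
f(2) = 1/3, f(2.5) = 4/13, f(2.75) = 8/27, f(4.25) = 8/33, f(4.5) = 4/17.
Sum = Σ Δs_i · f(s_i).
Sum ≈ 0.9839.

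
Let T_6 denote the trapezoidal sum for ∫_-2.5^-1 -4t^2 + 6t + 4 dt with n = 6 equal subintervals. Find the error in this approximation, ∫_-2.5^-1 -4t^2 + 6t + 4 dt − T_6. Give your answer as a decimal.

0.0625

Exact integral: ∫_-2.5^-1 f(t) dt = -29.25.
T_6 = -29.3125.
Error = -29.25 − (-29.3125) = 0.0625.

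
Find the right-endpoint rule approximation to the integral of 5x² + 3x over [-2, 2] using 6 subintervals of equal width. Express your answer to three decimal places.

32.148

Δx = (2 − (-2))/6 = 2/3.
Right endpoints: -4/3, -2/3, 0, 2/3, 4/3, 2.
f(-4/3) = 44/9, f(-2/3) = 2/9, f(0) = 0, f(2/3) = 38/9, f(4/3) = 116/9, f(2) = 26.
Sum = Δx · [f(-4/3) + f(-2/3) + f(0) + ...].
Sum ≈ 32.148.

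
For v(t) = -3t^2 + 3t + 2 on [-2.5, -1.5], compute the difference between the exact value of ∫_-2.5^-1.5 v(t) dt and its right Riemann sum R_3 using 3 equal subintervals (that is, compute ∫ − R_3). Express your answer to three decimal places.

Exact integral: ∫_-2.5^-1.5 v(t) dt = -16.25.
R_3 ≈ -13.80556.
Error ≈ -16.25 − (-13.80556) ≈ -2.444.

-2.444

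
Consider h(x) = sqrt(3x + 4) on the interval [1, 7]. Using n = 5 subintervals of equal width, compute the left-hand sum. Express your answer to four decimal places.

22.2178

Δx = (7 − 1)/5 = 1.2.
Left endpoints: 1, 2.2, 3.4, 4.6, 5.8.
h(1) ≈ 2.6458, h(2.2) ≈ 3.2558, h(3.4) ≈ 3.7683, h(4.6) ≈ 4.2190, h(5.8) ≈ 4.6260.
Sum = Δx · [h(1) + h(2.2) + h(3.4) + h(4.6) + h(5.8)].
Sum ≈ 22.2178.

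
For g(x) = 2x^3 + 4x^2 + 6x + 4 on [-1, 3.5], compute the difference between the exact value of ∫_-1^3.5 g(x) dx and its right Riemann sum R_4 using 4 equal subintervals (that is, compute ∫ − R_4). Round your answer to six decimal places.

Exact integral: ∫_-1^3.5 g(x) dx = 184.78125.
R_4 ≈ 285.55664062.
Error ≈ 184.78125 − 285.55664062 ≈ -100.775391.

-100.775391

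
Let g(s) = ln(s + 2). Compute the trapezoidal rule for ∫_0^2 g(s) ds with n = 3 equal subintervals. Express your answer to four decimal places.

2.1497

Δs = (2 − 0)/3 = 2/3.
g(0) ≈ 0.6931, g(2/3) ≈ 0.9808, g(4/3) ≈ 1.2040, g(2) ≈ 1.3863.
T_3 = (Δs/2)·[g(s_0) + 2g(s_1) + 2g(s_2) + g(s_3)].
Sum ≈ 2.1497.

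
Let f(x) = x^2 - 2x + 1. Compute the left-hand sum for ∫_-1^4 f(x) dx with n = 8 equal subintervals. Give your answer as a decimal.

10.4296875

Δx = (4 − (-1))/8 = 0.625.
Left endpoints: -1, -0.375, 0.25, 0.875, 1.5, 2.125, 2.75, 3.375.
f(-1) = 4, f(-0.375) = 1.890625, f(0.25) = 0.5625, f(0.875) = 0.015625, f(1.5) = 0.25, f(2.125) = 1.265625, f(2.75) = 3.0625, f(3.375) = 5.640625.
Sum = Δx · [f(-1) + f(-0.375) + f(0.25) + ...].
Sum = 10.4296875.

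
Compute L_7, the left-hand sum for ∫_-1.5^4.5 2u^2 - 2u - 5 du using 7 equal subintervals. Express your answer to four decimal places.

6.1837

Δu = (4.5 − (-1.5))/7 = 6/7.
Left endpoints: -1.5, -9/14, 3/14, 15/14, 27/14, 39/14, 51/14.
f(-1.5) = 2.5, f(-9/14) = -283/98, f(3/14) = -523/98, f(15/14) = -475/98, f(27/14) = -139/98, f(39/14) = 485/98, f(51/14) = 1397/98.
Sum = Δu · [f(-1.5) + f(-9/14) + f(3/14) + ...].
Sum ≈ 6.1837.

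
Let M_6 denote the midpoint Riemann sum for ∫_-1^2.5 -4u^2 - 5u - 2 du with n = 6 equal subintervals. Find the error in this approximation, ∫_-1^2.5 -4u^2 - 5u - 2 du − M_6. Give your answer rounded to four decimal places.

-0.3970

Exact integral: ∫_-1^2.5 f(u) du ≈ -42.291667.
M_6 ≈ -41.894676.
Error ≈ -42.291667 − (-41.894676) ≈ -0.3970.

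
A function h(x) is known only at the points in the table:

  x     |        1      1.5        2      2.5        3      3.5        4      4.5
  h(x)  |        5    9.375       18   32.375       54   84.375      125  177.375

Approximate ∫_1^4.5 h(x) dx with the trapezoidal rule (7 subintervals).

207.15625

Δx = 0.5.
T_7 = (0.5/2)·[5 + 2·9.375 + 2·18 + 2·32.375 + 2·54 + 2·84.375 + 2·125 + 177.375] = 207.15625.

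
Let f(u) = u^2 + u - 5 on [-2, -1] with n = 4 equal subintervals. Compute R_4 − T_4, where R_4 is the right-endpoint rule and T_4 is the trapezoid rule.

-0.25

R_4 = -4.40625.
T_4 = -4.15625.
R_4 − T_4 = -0.25.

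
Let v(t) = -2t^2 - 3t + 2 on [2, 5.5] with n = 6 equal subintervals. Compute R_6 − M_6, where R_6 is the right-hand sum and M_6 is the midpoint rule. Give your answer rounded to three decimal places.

R_6 ≈ -156.73032.
M_6 ≈ -137.75984.
R_6 − M_6 ≈ -18.970.

-18.970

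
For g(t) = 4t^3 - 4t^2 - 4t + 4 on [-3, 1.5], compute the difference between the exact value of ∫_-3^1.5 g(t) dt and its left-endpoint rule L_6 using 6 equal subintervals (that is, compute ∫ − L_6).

54.421875

Exact integral: ∫_-3^1.5 g(t) dt = -84.9375.
L_6 = -139.359375.
Error = -84.9375 − (-139.359375) = 54.421875.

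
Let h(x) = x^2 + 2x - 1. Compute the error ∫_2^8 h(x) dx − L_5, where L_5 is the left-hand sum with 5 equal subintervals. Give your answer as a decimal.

Exact integral: ∫_2^8 h(x) dx = 222.
L_5 = 180.24.
Error = 222 − 180.24 = 41.76.

41.76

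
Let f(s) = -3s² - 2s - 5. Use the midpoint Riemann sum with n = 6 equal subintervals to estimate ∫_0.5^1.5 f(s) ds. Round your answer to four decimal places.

Δs = (1.5 − 0.5)/6 = 1/6.
Midpoints: 7/12, 0.75, 11/12, 13/12, 1.25, 17/12.
f(7/12) = -7.1875, f(0.75) = -8.1875, f(11/12) = -449/48, f(13/12) = -10.6875, f(1.25) = -12.1875, f(17/12) = -665/48.
Sum = Δs · [f(7/12) + f(0.75) + f(11/12) + ...].
Sum ≈ -10.2431.

-10.2431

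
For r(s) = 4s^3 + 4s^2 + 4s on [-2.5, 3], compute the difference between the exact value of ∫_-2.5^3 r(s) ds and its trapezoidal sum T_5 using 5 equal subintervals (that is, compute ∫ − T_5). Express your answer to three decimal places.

-7.764

Exact integral: ∫_-2.5^3 r(s) ds ≈ 104.27083.
T_5 = 112.035.
Error ≈ 104.27083 − 112.035 ≈ -7.764.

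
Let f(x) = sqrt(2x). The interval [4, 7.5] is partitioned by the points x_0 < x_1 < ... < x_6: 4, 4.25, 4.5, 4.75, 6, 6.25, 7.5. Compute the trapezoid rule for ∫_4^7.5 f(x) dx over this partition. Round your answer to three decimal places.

11.814

Subinterval widths: 0.25, 0.25, 0.25, 1.25, 0.25, 1.25.
f(4) ≈ 2.828, f(4.25) ≈ 2.915, f(4.5) ≈ 3.000, f(4.75) ≈ 3.082, f(6) ≈ 3.464, f(6.25) ≈ 3.536, f(7.5) ≈ 3.873.
On each subinterval the trapezoid contributes (Δx_i/2)·[f(x_{i-1}) + f(x_i)].
Sum ≈ 11.814.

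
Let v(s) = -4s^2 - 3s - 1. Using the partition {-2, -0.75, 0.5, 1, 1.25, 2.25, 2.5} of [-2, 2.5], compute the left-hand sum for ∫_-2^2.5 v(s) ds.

Subinterval widths: 1.25, 1.25, 0.5, 0.25, 1, 0.25.
Left endpoints: -2, -0.75, 0.5, 1, 1.25, 2.25.
v(-2) = -11, v(-0.75) = -1, v(0.5) = -3.5, v(1) = -8, v(1.25) = -11, v(2.25) = -28.
Sum = Σ Δs_i · v(s_i).
Sum = -36.75.

-36.75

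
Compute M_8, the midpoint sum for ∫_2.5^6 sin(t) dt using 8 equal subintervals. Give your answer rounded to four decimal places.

Δt = (6 − 2.5)/8 = 0.4375.
Midpoints: 2.71875, 3.15625, 3.59375, 4.03125, 4.46875, 4.90625, 5.34375, 5.78125.
f(2.71875) ≈ 0.4104, f(3.15625) ≈ -0.0147, f(3.59375) ≈ -0.4369, f(4.03125) ≈ -0.7769, f(4.46875) ≈ -0.9705, f(4.90625) ≈ -0.9813, f(5.34375) ≈ -0.8072, f(5.78125) ≈ -0.4811.
Sum = Δt · [f(2.71875) + f(3.15625) + f(3.59375) + ...].
Sum ≈ -1.7754.

-1.7754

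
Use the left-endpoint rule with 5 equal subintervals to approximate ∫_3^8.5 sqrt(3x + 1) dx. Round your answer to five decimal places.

Δx = (8.5 − 3)/5 = 1.1.
Left endpoints: 3, 4.1, 5.2, 6.3, 7.4.
f(3) ≈ 3.16228, f(4.1) ≈ 3.64692, f(5.2) ≈ 4.07431, f(6.3) ≈ 4.46094, f(7.4) ≈ 4.81664.
Sum = Δx · [f(3) + f(4.1) + f(5.2) + f(6.3) + f(7.4)].
Sum ≈ 22.17719.

22.17719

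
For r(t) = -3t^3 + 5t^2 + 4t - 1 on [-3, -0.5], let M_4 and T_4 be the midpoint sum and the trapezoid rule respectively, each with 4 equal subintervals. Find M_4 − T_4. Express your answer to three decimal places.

M_4 ≈ 83.80615.
T_4 ≈ 88.87207.
M_4 − T_4 ≈ -5.066.

-5.066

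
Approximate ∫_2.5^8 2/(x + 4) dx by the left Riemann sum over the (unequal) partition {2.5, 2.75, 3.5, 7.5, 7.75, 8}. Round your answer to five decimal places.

Subinterval widths: 0.25, 0.75, 4, 0.25, 0.25.
Left endpoints: 2.5, 2.75, 3.5, 7.5, 7.75.
f(2.5) = 4/13, f(2.75) = 8/27, f(3.5) = 4/15, f(7.5) = 4/23, f(7.75) = 8/47.
Sum = Σ Δx_i · f(x_i).
Sum ≈ 1.45184.

1.45184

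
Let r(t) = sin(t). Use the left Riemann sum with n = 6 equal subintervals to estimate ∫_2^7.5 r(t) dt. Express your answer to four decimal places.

Δt = (7.5 − 2)/6 = 11/12.
Left endpoints: 2, 35/12, 23/6, 4.75, 17/3, 79/12.
r(2) ≈ 0.9093, r(35/12) ≈ 0.2230, r(23/6) ≈ -0.6379, r(4.75) ≈ -0.9993, r(17/3) ≈ -0.5782, r(79/12) ≈ 0.2957.
Sum = Δt · [r(2) + r(35/12) + r(23/6) + ...].
Sum ≈ -0.7218.

-0.7218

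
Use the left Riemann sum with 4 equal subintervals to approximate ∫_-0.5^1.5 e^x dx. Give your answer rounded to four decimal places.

Δx = (1.5 − (-0.5))/4 = 0.5.
Left endpoints: -0.5, 0, 0.5, 1.
f(-0.5) ≈ 0.6065, f(0) ≈ 1.0000, f(0.5) ≈ 1.6487, f(1) ≈ 2.7183.
Sum = Δx · [f(-0.5) + f(0) + f(0.5) + f(1)].
Sum ≈ 2.9868.

2.9868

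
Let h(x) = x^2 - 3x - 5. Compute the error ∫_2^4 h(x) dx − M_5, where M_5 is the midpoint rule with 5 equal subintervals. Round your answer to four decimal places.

Exact integral: ∫_2^4 h(x) dx ≈ -9.333333.
M_5 = -9.36.
Error ≈ -9.333333 − (-9.36) ≈ 0.0267.

0.0267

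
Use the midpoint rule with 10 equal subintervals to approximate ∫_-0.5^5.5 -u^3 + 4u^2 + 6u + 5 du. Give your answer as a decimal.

Δu = (5.5 − (-0.5))/10 = 0.6.
Midpoints: -0.2, 0.4, 1, 1.6, 2.2, 2.8, 3.4, 4, 4.6, 5.2.
f(-0.2) = 3.968, f(0.4) = 7.976, f(1) = 14, f(1.6) = 20.744, f(2.2) = 26.912, f(2.8) = 31.208, f(3.4) = 32.336, f(4) = 29, f(4.6) = 19.904, f(5.2) = 3.752.
Sum = Δu · [f(-0.2) + f(0.4) + f(1) + ...].
Sum = 113.88.

113.88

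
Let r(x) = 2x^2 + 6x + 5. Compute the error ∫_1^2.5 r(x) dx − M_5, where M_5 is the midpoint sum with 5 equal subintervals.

0.0225

Exact integral: ∫_1^2.5 r(x) dx = 33.
M_5 = 32.9775.
Error = 33 − 32.9775 = 0.0225.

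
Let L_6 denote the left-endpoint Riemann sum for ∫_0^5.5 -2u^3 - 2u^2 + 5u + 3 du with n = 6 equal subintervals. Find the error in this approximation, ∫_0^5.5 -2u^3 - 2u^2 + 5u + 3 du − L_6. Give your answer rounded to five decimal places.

Exact integral: ∫_0^5.5 f(u) du ≈ -476.3229167.
L_6 ≈ -322.9372106.
Error ≈ -476.3229167 − (-322.9372106) ≈ -153.38571.

-153.38571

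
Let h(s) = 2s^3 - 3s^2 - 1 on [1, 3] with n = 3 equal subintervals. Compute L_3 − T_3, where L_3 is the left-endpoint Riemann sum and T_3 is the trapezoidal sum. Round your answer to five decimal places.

L_3 = 4.
T_3 ≈ 13.3333333.
L_3 − T_3 ≈ -9.33333.

-9.33333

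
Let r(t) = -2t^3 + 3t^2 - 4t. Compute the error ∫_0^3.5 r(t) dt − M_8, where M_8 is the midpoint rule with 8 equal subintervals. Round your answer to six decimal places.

Exact integral: ∫_0^3.5 r(t) dt = -56.65625.
M_8 ≈ -56.23754883.
Error ≈ -56.65625 − (-56.23754883) ≈ -0.418701.

-0.418701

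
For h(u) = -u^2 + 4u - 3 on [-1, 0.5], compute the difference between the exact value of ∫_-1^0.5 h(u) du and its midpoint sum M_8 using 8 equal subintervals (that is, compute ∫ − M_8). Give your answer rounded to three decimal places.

Exact integral: ∫_-1^0.5 h(u) du = -6.375.
M_8 ≈ -6.37061.
Error ≈ -6.375 − (-6.37061) ≈ -0.004.

-0.004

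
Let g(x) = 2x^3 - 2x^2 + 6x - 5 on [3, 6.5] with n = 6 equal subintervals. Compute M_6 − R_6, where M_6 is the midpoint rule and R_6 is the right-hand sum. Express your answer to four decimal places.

-139.0673

M_6 ≈ 766.567853.
R_6 ≈ 905.635127.
M_6 − R_6 ≈ -139.0673.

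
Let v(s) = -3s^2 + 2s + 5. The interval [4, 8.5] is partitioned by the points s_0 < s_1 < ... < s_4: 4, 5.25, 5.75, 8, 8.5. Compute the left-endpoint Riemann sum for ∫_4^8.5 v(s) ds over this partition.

Subinterval widths: 1.25, 0.5, 2.25, 0.5.
Left endpoints: 4, 5.25, 5.75, 8.
v(4) = -35, v(5.25) = -67.1875, v(5.75) = -82.6875, v(8) = -171.
Sum = Σ Δs_i · v(s_i).
Sum = -348.890625.

-348.890625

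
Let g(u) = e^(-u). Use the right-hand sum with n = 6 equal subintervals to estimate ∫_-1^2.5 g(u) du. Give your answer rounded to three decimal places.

Δu = (2.5 − (-1))/6 = 7/12.
Right endpoints: -5/12, 1/6, 0.75, 4/3, 23/12, 2.5.
g(-5/12) ≈ 1.517, g(1/6) ≈ 0.846, g(0.75) ≈ 0.472, g(4/3) ≈ 0.264, g(23/12) ≈ 0.147, g(2.5) ≈ 0.082.
Sum = Δu · [g(-5/12) + g(1/6) + g(0.75) + ...].
Sum ≈ 1.942.

1.942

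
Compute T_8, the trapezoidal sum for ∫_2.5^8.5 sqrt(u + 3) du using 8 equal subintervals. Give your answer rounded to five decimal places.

Δu = (8.5 − 2.5)/8 = 0.75.
f(2.5) ≈ 2.34521, f(3.25) ≈ 2.50000, f(4) ≈ 2.64575, f(4.75) ≈ 2.78388, f(5.5) ≈ 2.91548, f(6.25) ≈ 3.04138, f(7) ≈ 3.16228, f(7.75) ≈ 3.27872, f(8.5) ≈ 3.39116.
T_8 = (Δu/2)·[f(u_0) + 2f(u_1) + ... + 2f(u_{7}) + f(u_8)].
Sum ≈ 17.39676.

17.39676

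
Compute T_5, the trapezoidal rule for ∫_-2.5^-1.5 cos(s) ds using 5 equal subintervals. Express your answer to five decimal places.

Δs = (-1.5 − (-2.5))/5 = 0.2.
f(-2.5) ≈ -0.80114, f(-2.3) ≈ -0.66628, f(-2.1) ≈ -0.50485, f(-1.9) ≈ -0.32329, f(-1.7) ≈ -0.12884, f(-1.5) ≈ 0.07074.
T_5 = (Δs/2)·[f(s_0) + 2f(s_1) + ... + 2f(s_{4}) + f(s_5)].
Sum ≈ -0.39769.

-0.39769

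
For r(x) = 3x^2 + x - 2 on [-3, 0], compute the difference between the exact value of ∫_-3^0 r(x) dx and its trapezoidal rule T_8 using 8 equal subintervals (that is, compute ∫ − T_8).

Exact integral: ∫_-3^0 r(x) dx = 16.5.
T_8 = 16.7109375.
Error = 16.5 − 16.7109375 = -0.2109375.

-0.2109375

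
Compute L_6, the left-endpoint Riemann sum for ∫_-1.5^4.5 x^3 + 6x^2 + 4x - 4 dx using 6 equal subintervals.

199.5

Δx = (4.5 − (-1.5))/6 = 1.
Left endpoints: -1.5, -0.5, 0.5, 1.5, 2.5, 3.5.
f(-1.5) = 0.125, f(-0.5) = -4.625, f(0.5) = -0.375, f(1.5) = 18.875, f(2.5) = 59.125, f(3.5) = 126.375.
Sum = Δx · [f(-1.5) + f(-0.5) + f(0.5) + ...].
Sum = 199.5.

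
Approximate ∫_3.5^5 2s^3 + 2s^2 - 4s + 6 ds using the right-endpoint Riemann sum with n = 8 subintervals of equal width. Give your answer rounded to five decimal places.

293.18701

Δs = (5 − 3.5)/8 = 0.1875.
Right endpoints: 3.6875, 3.875, 4.0625, 4.25, 4.4375, 4.625, 4.8125, 5.
f(3.6875) = 243155/2048, f(3.875) = 136.90234375, f(4.0625) = 321233/2048, f(4.25) = 178.65625, f(4.4375) = 414503/2048, f(4.625) = 228.14453125, f(4.8125) = 524261/2048, f(5) = 286.
Sum = Δs · [f(3.6875) + f(3.875) + f(4.0625) + ...].
Sum ≈ 293.18701.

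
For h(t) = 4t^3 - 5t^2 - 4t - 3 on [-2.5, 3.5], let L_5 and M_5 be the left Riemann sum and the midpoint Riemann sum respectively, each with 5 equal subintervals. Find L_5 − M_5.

L_5 = -123.06.
M_5 = -17.22.
L_5 − M_5 = -105.84.

-105.84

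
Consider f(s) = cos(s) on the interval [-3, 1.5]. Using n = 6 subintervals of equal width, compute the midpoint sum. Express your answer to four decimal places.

Δs = (1.5 − (-3))/6 = 0.75.
Midpoints: -2.625, -1.875, -1.125, -0.375, 0.375, 1.125.
f(-2.625) ≈ -0.8695, f(-1.875) ≈ -0.2995, f(-1.125) ≈ 0.4312, f(-0.375) ≈ 0.9305, f(0.375) ≈ 0.9305, f(1.125) ≈ 0.4312.
Sum = Δs · [f(-2.625) + f(-1.875) + f(-1.125) + ...].
Sum ≈ 1.1657.

1.1657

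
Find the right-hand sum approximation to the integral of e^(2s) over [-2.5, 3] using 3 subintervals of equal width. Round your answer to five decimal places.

Δs = (3 − (-2.5))/3 = 11/6.
Right endpoints: -2/3, 7/6, 3.
f(-2/3) ≈ 0.26360, f(7/6) ≈ 10.31226, f(3) ≈ 403.42879.
Sum = Δs · [f(-2/3) + f(7/6) + f(3)].
Sum ≈ 759.00852.

759.00852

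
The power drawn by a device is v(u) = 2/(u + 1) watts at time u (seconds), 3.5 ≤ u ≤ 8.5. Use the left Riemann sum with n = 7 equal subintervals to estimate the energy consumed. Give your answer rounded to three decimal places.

1.581

Δu = (8.5 − 3.5)/7 = 5/7.
Left endpoints: 3.5, 59/14, 69/14, 79/14, 89/14, 99/14, 109/14.
v(3.5) = 4/9, v(59/14) = 28/73, v(69/14) = 28/83, v(79/14) = 28/93, v(89/14) = 28/103, v(99/14) = 28/113, v(109/14) = 28/123.
Sum = Δu · [v(3.5) + v(59/14) + v(69/14) + ...].
Sum ≈ 1.581.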